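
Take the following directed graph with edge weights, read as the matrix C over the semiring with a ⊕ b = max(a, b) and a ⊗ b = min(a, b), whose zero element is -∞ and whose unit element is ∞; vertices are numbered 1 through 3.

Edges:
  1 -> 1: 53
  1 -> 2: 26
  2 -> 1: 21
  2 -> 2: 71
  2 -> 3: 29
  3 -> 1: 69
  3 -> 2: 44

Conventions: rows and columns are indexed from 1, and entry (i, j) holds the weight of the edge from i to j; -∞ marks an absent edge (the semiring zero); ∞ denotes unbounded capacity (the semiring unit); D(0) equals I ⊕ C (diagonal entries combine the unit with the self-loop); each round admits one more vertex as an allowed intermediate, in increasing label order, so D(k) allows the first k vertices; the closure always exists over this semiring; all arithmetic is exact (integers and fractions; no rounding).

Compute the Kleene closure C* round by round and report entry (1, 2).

D(0):
  [∞, 26, -∞]
  [21, ∞, 29]
  [69, 44, ∞]
D(1):
  [∞, 26, -∞]
  [21, ∞, 29]
  [69, 44, ∞]
D(2):
  [∞, 26, 26]
  [21, ∞, 29]
  [69, 44, ∞]
D(3):
  [∞, 26, 26]
  [29, ∞, 29]
  [69, 44, ∞]
Answer: C*[1][2] = 26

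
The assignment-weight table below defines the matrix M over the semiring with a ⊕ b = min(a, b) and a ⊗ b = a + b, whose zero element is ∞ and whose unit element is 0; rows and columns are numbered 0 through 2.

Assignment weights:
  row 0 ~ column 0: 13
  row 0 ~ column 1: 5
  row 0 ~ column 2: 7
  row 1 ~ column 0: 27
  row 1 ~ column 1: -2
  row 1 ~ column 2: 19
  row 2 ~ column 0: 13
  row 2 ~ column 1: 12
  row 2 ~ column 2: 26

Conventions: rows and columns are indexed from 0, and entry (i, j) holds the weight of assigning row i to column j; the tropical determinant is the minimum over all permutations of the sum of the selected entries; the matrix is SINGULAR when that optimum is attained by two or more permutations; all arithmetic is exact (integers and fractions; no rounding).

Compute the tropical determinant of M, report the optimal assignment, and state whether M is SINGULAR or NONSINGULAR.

σ = (0, 1, 2): 13 + (-2) + 26 = 37
σ = (0, 2, 1): 13 + 19 + 12 = 44
σ = (1, 0, 2): 5 + 27 + 26 = 58
σ = (1, 2, 0): 5 + 19 + 13 = 37
σ = (2, 0, 1): 7 + 27 + 12 = 46
σ = (2, 1, 0): 7 + (-2) + 13 = 18
Optimal value attained by: σ = (2, 1, 0).
Answer: det⊕(M) = 18; verdict: NONSINGULAR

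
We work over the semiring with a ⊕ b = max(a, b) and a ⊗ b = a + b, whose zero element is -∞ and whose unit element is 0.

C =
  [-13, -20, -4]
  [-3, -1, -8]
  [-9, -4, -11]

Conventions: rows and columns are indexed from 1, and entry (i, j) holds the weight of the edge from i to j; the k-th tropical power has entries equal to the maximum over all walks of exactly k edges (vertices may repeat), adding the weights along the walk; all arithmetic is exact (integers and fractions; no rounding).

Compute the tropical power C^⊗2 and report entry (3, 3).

C^⊗2:
  [-13, -8, -15]
  [-4, -2, -7]
  [-7, -5, -12]
Key observation: the optimum is the walk 3->2->3, with weight (-4) + (-8) = -12.
Optimal value attained by: walk 3->2->3.
Answer: (C^⊗2)[3][3] = -12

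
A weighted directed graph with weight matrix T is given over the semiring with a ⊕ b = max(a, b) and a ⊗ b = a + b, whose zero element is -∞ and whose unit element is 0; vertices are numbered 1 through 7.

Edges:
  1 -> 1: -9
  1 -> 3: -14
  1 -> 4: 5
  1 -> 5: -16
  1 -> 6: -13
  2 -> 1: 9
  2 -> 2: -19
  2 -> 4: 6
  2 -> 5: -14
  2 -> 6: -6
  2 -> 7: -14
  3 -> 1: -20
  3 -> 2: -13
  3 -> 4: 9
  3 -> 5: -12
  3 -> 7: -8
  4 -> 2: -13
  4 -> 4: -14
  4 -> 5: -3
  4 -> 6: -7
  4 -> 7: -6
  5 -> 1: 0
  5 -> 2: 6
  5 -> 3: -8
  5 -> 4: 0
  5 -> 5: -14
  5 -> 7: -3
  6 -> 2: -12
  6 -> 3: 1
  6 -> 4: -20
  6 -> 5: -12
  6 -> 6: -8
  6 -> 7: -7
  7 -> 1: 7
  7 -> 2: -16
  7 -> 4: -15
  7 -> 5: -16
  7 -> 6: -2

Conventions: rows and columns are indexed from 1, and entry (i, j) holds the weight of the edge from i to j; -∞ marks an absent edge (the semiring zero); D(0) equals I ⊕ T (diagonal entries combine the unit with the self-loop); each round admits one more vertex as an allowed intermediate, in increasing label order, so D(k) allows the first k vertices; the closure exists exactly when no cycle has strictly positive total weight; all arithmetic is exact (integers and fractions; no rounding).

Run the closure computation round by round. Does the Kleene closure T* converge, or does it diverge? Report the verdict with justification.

D(0):
  [0, -∞, -14, 5, -16, -13, -∞]
  [9, 0, -∞, 6, -14, -6, -14]
  [-20, -13, 0, 9, -12, -∞, -8]
  [-∞, -13, -∞, 0, -3, -7, -6]
  [0, 6, -8, 0, 0, -∞, -3]
  [-∞, -12, 1, -20, -12, 0, -7]
  [7, -16, -∞, -15, -16, -2, 0]
D(1):
  [0, -∞, -14, 5, -16, -13, -∞]
  [9, 0, -5, 14, -7, -4, -14]
  [-20, -13, 0, 9, -12, -33, -8]
  [-∞, -13, -∞, 0, -3, -7, -6]
  [0, 6, -8, 5, 0, -13, -3]
  [-∞, -12, 1, -20, -12, 0, -7]
  [7, -16, -7, 12, -9, -2, 0]
Detection: at round 2, diagonal entry (4, 4) turns strictly positive.
Key observation: the cycle 4->2->1->4 has total weight (-13) + 9 + 5, which is strictly positive.
Answer: DIVERGES — positive cycle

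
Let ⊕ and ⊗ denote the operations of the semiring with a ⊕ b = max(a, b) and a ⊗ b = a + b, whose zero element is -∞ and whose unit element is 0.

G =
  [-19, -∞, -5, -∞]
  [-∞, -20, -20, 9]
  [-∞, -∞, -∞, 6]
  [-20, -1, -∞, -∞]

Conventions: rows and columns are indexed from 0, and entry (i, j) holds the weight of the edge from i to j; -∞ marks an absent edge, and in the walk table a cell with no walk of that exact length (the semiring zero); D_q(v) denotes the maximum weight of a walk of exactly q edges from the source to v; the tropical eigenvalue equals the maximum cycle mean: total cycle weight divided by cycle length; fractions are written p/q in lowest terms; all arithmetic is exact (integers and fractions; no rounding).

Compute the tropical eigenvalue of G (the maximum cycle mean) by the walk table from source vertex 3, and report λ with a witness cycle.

q=0: [-∞, -∞, -∞, 0]
q=1: [-20, -1, -∞, -∞]
q=2: [-39, -21, -21, 8]
q=3: [-12, 7, -41, -12]
q=4: [-31, -13, -13, 16]
Optimal cycle mean attained by: cycle 1->3->1, total 9 + (-1), length 2.
Answer: λ = 4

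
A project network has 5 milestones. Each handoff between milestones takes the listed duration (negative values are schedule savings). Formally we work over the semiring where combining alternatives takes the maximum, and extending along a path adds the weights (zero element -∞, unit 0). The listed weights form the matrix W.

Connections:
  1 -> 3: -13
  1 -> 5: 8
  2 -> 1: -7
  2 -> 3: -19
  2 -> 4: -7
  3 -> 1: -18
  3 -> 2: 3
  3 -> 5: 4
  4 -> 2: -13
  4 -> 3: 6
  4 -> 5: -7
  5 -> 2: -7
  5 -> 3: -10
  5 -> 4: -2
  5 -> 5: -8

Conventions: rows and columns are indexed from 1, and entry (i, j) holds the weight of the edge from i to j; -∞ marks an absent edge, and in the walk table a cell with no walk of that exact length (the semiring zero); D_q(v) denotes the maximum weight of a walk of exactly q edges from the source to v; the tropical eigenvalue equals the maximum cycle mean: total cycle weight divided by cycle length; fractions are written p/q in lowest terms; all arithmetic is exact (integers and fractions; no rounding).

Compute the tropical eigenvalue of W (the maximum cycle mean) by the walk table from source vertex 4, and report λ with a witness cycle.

q=0: [-∞, -∞, -∞, 0, -∞]
q=1: [-∞, -13, 6, -∞, -7]
q=2: [-12, 9, -17, -9, 10]
q=3: [2, 3, 0, 8, 2]
q=4: [-4, 3, 14, 0, 10]
q=5: [-4, 17, 6, 8, 18]
Optimal cycle mean attained by: cycle 3->5->4->3, total 4 + (-2) + 6, length 3.
Answer: λ = 8/3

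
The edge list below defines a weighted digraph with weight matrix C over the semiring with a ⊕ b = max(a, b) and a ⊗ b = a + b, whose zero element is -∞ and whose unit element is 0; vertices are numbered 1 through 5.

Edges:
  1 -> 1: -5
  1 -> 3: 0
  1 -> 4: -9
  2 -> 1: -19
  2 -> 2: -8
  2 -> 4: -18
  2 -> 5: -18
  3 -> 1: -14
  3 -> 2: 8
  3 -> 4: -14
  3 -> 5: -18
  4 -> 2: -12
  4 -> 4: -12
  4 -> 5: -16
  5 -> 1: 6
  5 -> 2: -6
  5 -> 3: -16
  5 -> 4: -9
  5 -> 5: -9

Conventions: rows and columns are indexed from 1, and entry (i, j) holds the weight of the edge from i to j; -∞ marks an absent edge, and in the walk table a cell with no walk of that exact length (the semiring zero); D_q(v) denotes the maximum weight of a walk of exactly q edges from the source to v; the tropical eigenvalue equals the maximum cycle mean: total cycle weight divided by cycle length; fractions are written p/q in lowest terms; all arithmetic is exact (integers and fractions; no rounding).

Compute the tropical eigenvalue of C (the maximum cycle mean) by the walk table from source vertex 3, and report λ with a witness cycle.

q=0: [-∞, -∞, 0, -∞, -∞]
q=1: [-14, 8, -∞, -14, -18]
q=2: [-11, 0, -14, -10, -10]
q=3: [-4, -6, -11, -18, -18]
q=4: [-9, -3, -4, -13, -24]
q=5: [-14, 4, -9, -18, -21]
Optimal cycle mean attained by: cycle 1->3->2->5->1, total 0 + 8 + (-18) + 6, length 4.
Answer: λ = -1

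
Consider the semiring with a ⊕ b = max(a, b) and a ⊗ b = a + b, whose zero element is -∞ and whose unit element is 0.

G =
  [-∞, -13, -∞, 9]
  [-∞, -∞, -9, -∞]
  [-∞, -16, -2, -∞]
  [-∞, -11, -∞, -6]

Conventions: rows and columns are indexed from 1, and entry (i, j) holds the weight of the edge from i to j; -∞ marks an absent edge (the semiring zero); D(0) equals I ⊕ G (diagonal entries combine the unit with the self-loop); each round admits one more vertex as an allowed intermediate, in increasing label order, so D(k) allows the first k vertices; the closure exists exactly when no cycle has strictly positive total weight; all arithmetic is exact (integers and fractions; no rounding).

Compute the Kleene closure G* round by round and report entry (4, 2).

D(0):
  [0, -13, -∞, 9]
  [-∞, 0, -9, -∞]
  [-∞, -16, 0, -∞]
  [-∞, -11, -∞, 0]
D(1):
  [0, -13, -∞, 9]
  [-∞, 0, -9, -∞]
  [-∞, -16, 0, -∞]
  [-∞, -11, -∞, 0]
D(2):
  [0, -13, -22, 9]
  [-∞, 0, -9, -∞]
  [-∞, -16, 0, -∞]
  [-∞, -11, -20, 0]
D(3):
  [0, -13, -22, 9]
  [-∞, 0, -9, -∞]
  [-∞, -16, 0, -∞]
  [-∞, -11, -20, 0]
D(4):
  [0, -2, -11, 9]
  [-∞, 0, -9, -∞]
  [-∞, -16, 0, -∞]
  [-∞, -11, -20, 0]
Answer: G*[4][2] = -11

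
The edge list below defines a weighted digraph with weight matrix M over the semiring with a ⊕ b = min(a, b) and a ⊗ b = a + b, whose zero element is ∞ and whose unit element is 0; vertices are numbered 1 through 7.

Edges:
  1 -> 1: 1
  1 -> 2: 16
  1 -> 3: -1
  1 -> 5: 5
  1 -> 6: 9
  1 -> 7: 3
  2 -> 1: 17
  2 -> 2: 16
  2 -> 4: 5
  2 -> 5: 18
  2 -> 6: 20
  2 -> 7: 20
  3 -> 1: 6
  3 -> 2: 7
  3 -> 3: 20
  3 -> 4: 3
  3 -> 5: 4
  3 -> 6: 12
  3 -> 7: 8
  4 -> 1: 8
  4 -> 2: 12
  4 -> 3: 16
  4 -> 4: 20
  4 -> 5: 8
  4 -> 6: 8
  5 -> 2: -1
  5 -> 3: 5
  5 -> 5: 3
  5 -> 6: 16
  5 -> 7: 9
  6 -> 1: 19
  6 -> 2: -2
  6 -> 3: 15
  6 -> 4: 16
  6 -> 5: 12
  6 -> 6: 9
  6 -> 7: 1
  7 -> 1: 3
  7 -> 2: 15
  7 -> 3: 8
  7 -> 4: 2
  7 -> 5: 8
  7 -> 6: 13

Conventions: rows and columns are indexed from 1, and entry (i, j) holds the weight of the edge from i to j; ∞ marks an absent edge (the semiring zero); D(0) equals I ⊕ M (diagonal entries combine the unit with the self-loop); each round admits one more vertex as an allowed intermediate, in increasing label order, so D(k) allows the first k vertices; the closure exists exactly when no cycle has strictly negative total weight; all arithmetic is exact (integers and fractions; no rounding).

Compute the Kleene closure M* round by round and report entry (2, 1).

D(0):
  [0, 16, -1, ∞, 5, 9, 3]
  [17, 0, ∞, 5, 18, 20, 20]
  [6, 7, 0, 3, 4, 12, 8]
  [8, 12, 16, 0, 8, 8, ∞]
  [∞, -1, 5, ∞, 0, 16, 9]
  [19, -2, 15, 16, 12, 0, 1]
  [3, 15, 8, 2, 8, 13, 0]
D(1):
  [0, 16, -1, ∞, 5, 9, 3]
  [17, 0, 16, 5, 18, 20, 20]
  [6, 7, 0, 3, 4, 12, 8]
  [8, 12, 7, 0, 8, 8, 11]
  [∞, -1, 5, ∞, 0, 16, 9]
  [19, -2, 15, 16, 12, 0, 1]
  [3, 15, 2, 2, 8, 12, 0]
D(2):
  [0, 16, -1, 21, 5, 9, 3]
  [17, 0, 16, 5, 18, 20, 20]
  [6, 7, 0, 3, 4, 12, 8]
  [8, 12, 7, 0, 8, 8, 11]
  [16, -1, 5, 4, 0, 16, 9]
  [15, -2, 14, 3, 12, 0, 1]
  [3, 15, 2, 2, 8, 12, 0]
D(3):
  [0, 6, -1, 2, 3, 9, 3]
  [17, 0, 16, 5, 18, 20, 20]
  [6, 7, 0, 3, 4, 12, 8]
  [8, 12, 7, 0, 8, 8, 11]
  [11, -1, 5, 4, 0, 16, 9]
  [15, -2, 14, 3, 12, 0, 1]
  [3, 9, 2, 2, 6, 12, 0]
D(4):
  [0, 6, -1, 2, 3, 9, 3]
  [13, 0, 12, 5, 13, 13, 16]
  [6, 7, 0, 3, 4, 11, 8]
  [8, 12, 7, 0, 8, 8, 11]
  [11, -1, 5, 4, 0, 12, 9]
  [11, -2, 10, 3, 11, 0, 1]
  [3, 9, 2, 2, 6, 10, 0]
D(5):
  [0, 2, -1, 2, 3, 9, 3]
  [13, 0, 12, 5, 13, 13, 16]
  [6, 3, 0, 3, 4, 11, 8]
  [8, 7, 7, 0, 8, 8, 11]
  [11, -1, 5, 4, 0, 12, 9]
  [11, -2, 10, 3, 11, 0, 1]
  [3, 5, 2, 2, 6, 10, 0]
D(6):
  [0, 2, -1, 2, 3, 9, 3]
  [13, 0, 12, 5, 13, 13, 14]
  [6, 3, 0, 3, 4, 11, 8]
  [8, 6, 7, 0, 8, 8, 9]
  [11, -1, 5, 4, 0, 12, 9]
  [11, -2, 10, 3, 11, 0, 1]
  [3, 5, 2, 2, 6, 10, 0]
D(7):
  [0, 2, -1, 2, 3, 9, 3]
  [13, 0, 12, 5, 13, 13, 14]
  [6, 3, 0, 3, 4, 11, 8]
  [8, 6, 7, 0, 8, 8, 9]
  [11, -1, 5, 4, 0, 12, 9]
  [4, -2, 3, 3, 7, 0, 1]
  [3, 5, 2, 2, 6, 10, 0]
Answer: M*[2][1] = 13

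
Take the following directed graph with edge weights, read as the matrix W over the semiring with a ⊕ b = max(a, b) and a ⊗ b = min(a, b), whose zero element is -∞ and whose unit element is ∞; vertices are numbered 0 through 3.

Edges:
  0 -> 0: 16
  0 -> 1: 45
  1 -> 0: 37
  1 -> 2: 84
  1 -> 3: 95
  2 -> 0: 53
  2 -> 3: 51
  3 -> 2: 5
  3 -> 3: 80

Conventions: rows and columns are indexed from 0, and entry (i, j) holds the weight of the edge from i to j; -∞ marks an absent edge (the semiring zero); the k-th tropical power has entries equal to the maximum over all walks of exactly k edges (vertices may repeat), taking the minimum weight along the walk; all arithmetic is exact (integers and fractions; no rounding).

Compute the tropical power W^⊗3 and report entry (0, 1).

W^⊗2:
  [37, 16, 45, 45]
  [53, 37, 5, 80]
  [16, 45, 5, 51]
  [5, -∞, 5, 80]
W^⊗3:
  [45, 37, 16, 45]
  [37, 45, 37, 80]
  [37, 16, 45, 51]
  [5, 5, 5, 80]
Key observation: the optimum is the walk 0->1->0->1, with weight 45 min 37 min 45 = 37.
Optimal value attained by: walk 0->1->0->1.
Answer: (W^⊗3)[0][1] = 37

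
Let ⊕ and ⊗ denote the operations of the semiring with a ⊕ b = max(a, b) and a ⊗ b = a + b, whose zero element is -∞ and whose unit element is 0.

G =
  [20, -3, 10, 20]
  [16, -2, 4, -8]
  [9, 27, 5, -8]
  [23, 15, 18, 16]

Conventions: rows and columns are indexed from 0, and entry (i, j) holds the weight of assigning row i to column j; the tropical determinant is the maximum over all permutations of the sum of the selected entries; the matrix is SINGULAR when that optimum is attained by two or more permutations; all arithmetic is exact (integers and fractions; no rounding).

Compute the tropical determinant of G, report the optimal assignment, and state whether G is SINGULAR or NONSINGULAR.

σ = (0, 1, 2, 3): 20 + (-2) + 5 + 16 = 39
σ = (0, 1, 3, 2): 20 + (-2) + (-8) + 18 = 28
σ = (0, 2, 1, 3): 20 + 4 + 27 + 16 = 67
σ = (0, 2, 3, 1): 20 + 4 + (-8) + 15 = 31
σ = (0, 3, 1, 2): 20 + (-8) + 27 + 18 = 57
σ = (0, 3, 2, 1): 20 + (-8) + 5 + 15 = 32
σ = (1, 0, 2, 3): (-3) + 16 + 5 + 16 = 34
σ = (1, 0, 3, 2): (-3) + 16 + (-8) + 18 = 23
σ = (1, 2, 0, 3): (-3) + 4 + 9 + 16 = 26
σ = (1, 2, 3, 0): (-3) + 4 + (-8) + 23 = 16
σ = (1, 3, 0, 2): (-3) + (-8) + 9 + 18 = 16
σ = (1, 3, 2, 0): (-3) + (-8) + 5 + 23 = 17
σ = (2, 0, 1, 3): 10 + 16 + 27 + 16 = 69
σ = (2, 0, 3, 1): 10 + 16 + (-8) + 15 = 33
σ = (2, 1, 0, 3): 10 + (-2) + 9 + 16 = 33
σ = (2, 1, 3, 0): 10 + (-2) + (-8) + 23 = 23
σ = (2, 3, 0, 1): 10 + (-8) + 9 + 15 = 26
σ = (2, 3, 1, 0): 10 + (-8) + 27 + 23 = 52
σ = (3, 0, 1, 2): 20 + 16 + 27 + 18 = 81
σ = (3, 0, 2, 1): 20 + 16 + 5 + 15 = 56
σ = (3, 1, 0, 2): 20 + (-2) + 9 + 18 = 45
σ = (3, 1, 2, 0): 20 + (-2) + 5 + 23 = 46
σ = (3, 2, 0, 1): 20 + 4 + 9 + 15 = 48
σ = (3, 2, 1, 0): 20 + 4 + 27 + 23 = 74
Optimal value attained by: σ = (3, 0, 1, 2).
Answer: det⊕(G) = 81; verdict: NONSINGULAR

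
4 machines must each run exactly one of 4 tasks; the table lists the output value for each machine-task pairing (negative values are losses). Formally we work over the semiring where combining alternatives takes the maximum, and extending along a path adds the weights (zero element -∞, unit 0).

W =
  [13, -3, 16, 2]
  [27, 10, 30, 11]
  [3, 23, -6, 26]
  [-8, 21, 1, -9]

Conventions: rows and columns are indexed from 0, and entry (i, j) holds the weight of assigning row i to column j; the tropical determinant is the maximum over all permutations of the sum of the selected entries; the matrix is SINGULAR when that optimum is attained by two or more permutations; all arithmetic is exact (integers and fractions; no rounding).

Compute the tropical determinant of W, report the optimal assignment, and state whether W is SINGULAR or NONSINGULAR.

σ = (0, 1, 2, 3): 13 + 10 + (-6) + (-9) = 8
σ = (0, 1, 3, 2): 13 + 10 + 26 + 1 = 50
σ = (0, 2, 1, 3): 13 + 30 + 23 + (-9) = 57
σ = (0, 2, 3, 1): 13 + 30 + 26 + 21 = 90
σ = (0, 3, 1, 2): 13 + 11 + 23 + 1 = 48
σ = (0, 3, 2, 1): 13 + 11 + (-6) + 21 = 39
σ = (1, 0, 2, 3): (-3) + 27 + (-6) + (-9) = 9
σ = (1, 0, 3, 2): (-3) + 27 + 26 + 1 = 51
σ = (1, 2, 0, 3): (-3) + 30 + 3 + (-9) = 21
σ = (1, 2, 3, 0): (-3) + 30 + 26 + (-8) = 45
σ = (1, 3, 0, 2): (-3) + 11 + 3 + 1 = 12
σ = (1, 3, 2, 0): (-3) + 11 + (-6) + (-8) = -6
σ = (2, 0, 1, 3): 16 + 27 + 23 + (-9) = 57
σ = (2, 0, 3, 1): 16 + 27 + 26 + 21 = 90
σ = (2, 1, 0, 3): 16 + 10 + 3 + (-9) = 20
σ = (2, 1, 3, 0): 16 + 10 + 26 + (-8) = 44
σ = (2, 3, 0, 1): 16 + 11 + 3 + 21 = 51
σ = (2, 3, 1, 0): 16 + 11 + 23 + (-8) = 42
σ = (3, 0, 1, 2): 2 + 27 + 23 + 1 = 53
σ = (3, 0, 2, 1): 2 + 27 + (-6) + 21 = 44
σ = (3, 1, 0, 2): 2 + 10 + 3 + 1 = 16
σ = (3, 1, 2, 0): 2 + 10 + (-6) + (-8) = -2
σ = (3, 2, 0, 1): 2 + 30 + 3 + 21 = 56
σ = (3, 2, 1, 0): 2 + 30 + 23 + (-8) = 47
Optimal value attained by: σ = (0, 2, 3, 1).
Answer: det⊕(W) = 90; verdict: SINGULAR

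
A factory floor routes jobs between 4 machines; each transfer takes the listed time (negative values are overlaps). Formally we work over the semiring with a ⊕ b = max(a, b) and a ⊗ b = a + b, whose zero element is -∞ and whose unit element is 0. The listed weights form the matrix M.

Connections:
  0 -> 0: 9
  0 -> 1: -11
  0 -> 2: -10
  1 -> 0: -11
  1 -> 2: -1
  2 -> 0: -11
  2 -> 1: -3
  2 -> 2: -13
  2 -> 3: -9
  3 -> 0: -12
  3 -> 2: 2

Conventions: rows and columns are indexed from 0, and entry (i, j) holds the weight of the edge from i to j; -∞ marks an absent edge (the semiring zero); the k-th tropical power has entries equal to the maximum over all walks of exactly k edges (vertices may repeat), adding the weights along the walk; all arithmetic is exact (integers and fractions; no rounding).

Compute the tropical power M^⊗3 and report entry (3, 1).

M^⊗2:
  [18, -2, -1, -19]
  [-2, -4, -14, -10]
  [-2, -16, -4, -22]
  [-3, -1, -11, -7]
M^⊗3:
  [27, 7, 8, -10]
  [7, -13, -5, -23]
  [7, -7, -12, -13]
  [6, -14, -2, -20]
Key observation: the optimum is the walk 3->0->0->1, with weight (-12) + 9 + (-11) = -14.
Optimal value attained by: walk 3->0->0->1.
Answer: (M^⊗3)[3][1] = -14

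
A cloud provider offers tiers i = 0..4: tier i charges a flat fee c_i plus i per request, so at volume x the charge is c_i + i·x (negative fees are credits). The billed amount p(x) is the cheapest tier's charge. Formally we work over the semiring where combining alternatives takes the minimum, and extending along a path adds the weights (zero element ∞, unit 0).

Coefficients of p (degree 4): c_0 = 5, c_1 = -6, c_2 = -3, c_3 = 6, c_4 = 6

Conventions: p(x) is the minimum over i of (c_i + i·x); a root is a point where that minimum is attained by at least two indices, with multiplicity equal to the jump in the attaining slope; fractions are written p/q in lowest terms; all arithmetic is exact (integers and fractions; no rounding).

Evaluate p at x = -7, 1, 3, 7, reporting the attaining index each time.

p(-7) = min(5+0·(-7)=5, -6+1·(-7)=-13, -3+2·(-7)=-17, 6+3·(-7)=-15, 6+4·(-7)=-22) = -22 (attained by i=4)
p(1) = min(5+0·1=5, -6+1·1=-5, -3+2·1=-1, 6+3·1=9, 6+4·1=10) = -5 (attained by i=1)
p(3) = min(5+0·3=5, -6+1·3=-3, -3+2·3=3, 6+3·3=15, 6+4·3=18) = -3 (attained by i=1)
p(7) = min(5+0·7=5, -6+1·7=1, -3+2·7=11, 6+3·7=27, 6+4·7=34) = 1 (attained by i=1)
Answer: p(-7) = -22; p(1) = -5; p(3) = -3; p(7) = 1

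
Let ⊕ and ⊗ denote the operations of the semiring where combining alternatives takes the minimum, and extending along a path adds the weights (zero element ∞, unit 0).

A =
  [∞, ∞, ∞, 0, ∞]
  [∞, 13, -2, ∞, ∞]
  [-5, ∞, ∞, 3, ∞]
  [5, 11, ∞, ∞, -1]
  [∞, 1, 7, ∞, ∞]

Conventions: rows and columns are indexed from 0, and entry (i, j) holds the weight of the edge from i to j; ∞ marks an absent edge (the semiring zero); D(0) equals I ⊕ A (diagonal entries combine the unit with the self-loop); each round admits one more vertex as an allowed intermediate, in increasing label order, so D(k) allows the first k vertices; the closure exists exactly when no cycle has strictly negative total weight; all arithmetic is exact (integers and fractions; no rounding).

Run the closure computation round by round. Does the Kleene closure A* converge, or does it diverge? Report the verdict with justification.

D(0):
  [0, ∞, ∞, 0, ∞]
  [∞, 0, -2, ∞, ∞]
  [-5, ∞, 0, 3, ∞]
  [5, 11, ∞, 0, -1]
  [∞, 1, 7, ∞, 0]
D(1):
  [0, ∞, ∞, 0, ∞]
  [∞, 0, -2, ∞, ∞]
  [-5, ∞, 0, -5, ∞]
  [5, 11, ∞, 0, -1]
  [∞, 1, 7, ∞, 0]
D(2):
  [0, ∞, ∞, 0, ∞]
  [∞, 0, -2, ∞, ∞]
  [-5, ∞, 0, -5, ∞]
  [5, 11, 9, 0, -1]
  [∞, 1, -1, ∞, 0]
D(3):
  [0, ∞, ∞, 0, ∞]
  [-7, 0, -2, -7, ∞]
  [-5, ∞, 0, -5, ∞]
  [4, 11, 9, 0, -1]
  [-6, 1, -1, -6, 0]
Detection: at round 4, diagonal entry (4, 4) turns strictly negative.
Key observation: the cycle 4->1->2->0->3->4 has total weight 1 + (-2) + (-5) + 0 + (-1), which is strictly negative.
Answer: DIVERGES — negative cycle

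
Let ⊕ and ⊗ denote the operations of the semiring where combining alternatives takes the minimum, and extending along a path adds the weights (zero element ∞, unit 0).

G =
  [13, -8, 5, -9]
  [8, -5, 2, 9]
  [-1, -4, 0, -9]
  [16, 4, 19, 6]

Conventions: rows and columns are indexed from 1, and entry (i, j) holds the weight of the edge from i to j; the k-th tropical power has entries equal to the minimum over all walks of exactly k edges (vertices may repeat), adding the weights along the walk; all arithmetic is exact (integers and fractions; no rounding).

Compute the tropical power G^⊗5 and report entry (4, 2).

G^⊗2:
  [0, -13, -6, -4]
  [1, -10, -3, -7]
  [-1, -9, -2, -10]
  [12, -1, 6, 7]
G^⊗3:
  [-7, -18, -11, -15]
  [-4, -15, -8, -12]
  [-3, -14, -7, -11]
  [5, -6, 1, -3]
G^⊗4:
  [-12, -23, -16, -20]
  [-9, -20, -13, -17]
  [-8, -19, -12, -16]
  [0, -11, -4, -8]
G^⊗5:
  [-17, -28, -21, -25]
  [-14, -25, -18, -22]
  [-13, -24, -17, -21]
  [-5, -16, -9, -13]
Key observation: the optimum is the walk 4->2->2->2->2->2, with weight 4 + (-5) + (-5) + (-5) + (-5) = -16.
Optimal value attained by: walk 4->2->2->2->2->2.
Answer: (G^⊗5)[4][2] = -16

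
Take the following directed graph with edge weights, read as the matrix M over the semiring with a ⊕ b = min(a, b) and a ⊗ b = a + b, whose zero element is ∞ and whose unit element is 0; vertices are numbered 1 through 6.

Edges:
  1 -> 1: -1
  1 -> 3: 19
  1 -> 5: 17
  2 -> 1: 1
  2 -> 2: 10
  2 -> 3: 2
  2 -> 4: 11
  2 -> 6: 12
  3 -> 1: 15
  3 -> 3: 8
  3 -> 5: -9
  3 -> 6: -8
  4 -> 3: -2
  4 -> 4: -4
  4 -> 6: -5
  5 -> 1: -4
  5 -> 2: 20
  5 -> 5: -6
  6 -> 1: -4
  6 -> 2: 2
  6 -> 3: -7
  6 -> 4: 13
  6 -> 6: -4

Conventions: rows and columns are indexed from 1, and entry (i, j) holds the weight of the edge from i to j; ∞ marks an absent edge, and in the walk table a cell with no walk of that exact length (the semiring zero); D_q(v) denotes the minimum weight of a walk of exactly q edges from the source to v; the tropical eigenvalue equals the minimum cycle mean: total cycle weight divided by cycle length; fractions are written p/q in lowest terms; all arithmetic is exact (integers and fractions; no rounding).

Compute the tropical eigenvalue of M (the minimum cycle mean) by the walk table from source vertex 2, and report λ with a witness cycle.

q=0: [∞, 0, ∞, ∞, ∞, ∞]
q=1: [1, 10, 2, 11, ∞, 12]
q=2: [0, 14, 5, 7, -7, -6]
q=3: [-11, -4, -13, 3, -13, -10]
q=4: [-17, -8, -17, -1, -22, -21]
q=5: [-26, -19, -28, -8, -28, -25]
q=6: [-32, -23, -32, -12, -37, -36]
Optimal cycle mean attained by: cycle 3->6->3, total (-8) + (-7), length 2.
Answer: λ = -15/2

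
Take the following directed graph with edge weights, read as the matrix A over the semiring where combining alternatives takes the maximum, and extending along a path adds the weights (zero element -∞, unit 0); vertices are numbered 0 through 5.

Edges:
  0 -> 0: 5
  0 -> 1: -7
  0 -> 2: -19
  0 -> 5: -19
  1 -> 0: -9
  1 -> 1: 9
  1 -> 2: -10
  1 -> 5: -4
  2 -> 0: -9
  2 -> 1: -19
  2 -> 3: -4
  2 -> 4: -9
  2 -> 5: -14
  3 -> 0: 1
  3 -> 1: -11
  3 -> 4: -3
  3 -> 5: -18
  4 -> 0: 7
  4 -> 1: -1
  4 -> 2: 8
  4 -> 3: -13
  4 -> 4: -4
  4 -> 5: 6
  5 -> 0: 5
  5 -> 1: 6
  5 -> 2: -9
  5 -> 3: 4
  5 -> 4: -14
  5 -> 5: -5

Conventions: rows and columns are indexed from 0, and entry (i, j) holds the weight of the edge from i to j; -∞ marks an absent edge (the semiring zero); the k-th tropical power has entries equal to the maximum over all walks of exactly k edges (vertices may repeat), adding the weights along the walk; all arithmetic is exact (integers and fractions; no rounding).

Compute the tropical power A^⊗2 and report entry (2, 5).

A^⊗2:
  [10, 2, -14, -15, -28, -11]
  [1, 18, -1, 0, -18, 5]
  [-2, -8, -1, -10, -7, -3]
  [6, -2, 5, -14, -7, 3]
  [12, 12, 4, 10, -1, 2]
  [10, 15, -4, -1, 1, 2]
Key observation: the optimum is the walk 2->4->5, with weight (-9) + 6 = -3.
Optimal value attained by: walk 2->4->5.
Answer: (A^⊗2)[2][5] = -3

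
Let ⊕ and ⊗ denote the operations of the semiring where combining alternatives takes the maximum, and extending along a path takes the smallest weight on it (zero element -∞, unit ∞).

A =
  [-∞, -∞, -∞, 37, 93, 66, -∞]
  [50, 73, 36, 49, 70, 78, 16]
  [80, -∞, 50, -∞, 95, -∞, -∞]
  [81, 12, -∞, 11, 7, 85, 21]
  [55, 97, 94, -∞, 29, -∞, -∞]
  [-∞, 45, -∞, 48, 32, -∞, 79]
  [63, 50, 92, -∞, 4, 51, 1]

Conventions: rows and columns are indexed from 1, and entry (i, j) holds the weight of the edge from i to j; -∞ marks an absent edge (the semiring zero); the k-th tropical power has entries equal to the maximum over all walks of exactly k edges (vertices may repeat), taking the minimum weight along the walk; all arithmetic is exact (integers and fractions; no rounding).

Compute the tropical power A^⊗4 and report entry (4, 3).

A^⊗2:
  [55, 93, 93, 48, 32, 37, 66]
  [55, 73, 70, 49, 70, 73, 78]
  [55, 95, 94, 37, 80, 66, -∞]
  [21, 45, 21, 48, 81, 66, 79]
  [80, 73, 50, 49, 94, 78, 16]
  [63, 50, 79, 45, 45, 51, 21]
  [80, 50, 50, 49, 92, 63, 51]
A^⊗3:
  [80, 73, 66, 49, 93, 78, 37]
  [70, 73, 78, 49, 70, 73, 73]
  [80, 80, 80, 49, 94, 78, 66]
  [63, 81, 81, 48, 45, 51, 66]
  [55, 94, 94, 49, 80, 73, 78]
  [79, 50, 50, 49, 79, 63, 51]
  [55, 92, 92, 49, 80, 66, 63]
A^⊗4:
  [66, 93, 93, 49, 80, 73, 78]
  [78, 73, 73, 49, 78, 73, 73]
  [80, 94, 94, 49, 80, 78, 78]
  [80, 73, 66, 49, 81, 78, 51]
  [80, 80, 80, 49, 94, 78, 73]
  [55, 79, 79, 49, 79, 66, 63]
  [80, 80, 80, 49, 92, 78, 66]
Key observation: the optimum is the walk 4->1->6->7->3, with weight 81 min 66 min 79 min 92 = 66.
Optimal value attained by: walk 4->1->6->7->3.
Answer: (A^⊗4)[4][3] = 66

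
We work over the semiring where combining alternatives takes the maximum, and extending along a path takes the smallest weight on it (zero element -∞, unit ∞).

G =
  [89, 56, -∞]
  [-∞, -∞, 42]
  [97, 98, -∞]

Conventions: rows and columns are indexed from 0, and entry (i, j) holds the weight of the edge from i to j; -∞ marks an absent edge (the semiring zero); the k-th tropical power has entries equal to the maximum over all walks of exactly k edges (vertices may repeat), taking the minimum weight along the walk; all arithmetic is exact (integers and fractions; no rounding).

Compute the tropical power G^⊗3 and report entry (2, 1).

G^⊗2:
  [89, 56, 42]
  [42, 42, -∞]
  [89, 56, 42]
G^⊗3:
  [89, 56, 42]
  [42, 42, 42]
  [89, 56, 42]
Key observation: the optimum is the walk 2->0->0->1, with weight 97 min 89 min 56 = 56.
Optimal value attained by: walk 2->0->0->1.
Answer: (G^⊗3)[2][1] = 56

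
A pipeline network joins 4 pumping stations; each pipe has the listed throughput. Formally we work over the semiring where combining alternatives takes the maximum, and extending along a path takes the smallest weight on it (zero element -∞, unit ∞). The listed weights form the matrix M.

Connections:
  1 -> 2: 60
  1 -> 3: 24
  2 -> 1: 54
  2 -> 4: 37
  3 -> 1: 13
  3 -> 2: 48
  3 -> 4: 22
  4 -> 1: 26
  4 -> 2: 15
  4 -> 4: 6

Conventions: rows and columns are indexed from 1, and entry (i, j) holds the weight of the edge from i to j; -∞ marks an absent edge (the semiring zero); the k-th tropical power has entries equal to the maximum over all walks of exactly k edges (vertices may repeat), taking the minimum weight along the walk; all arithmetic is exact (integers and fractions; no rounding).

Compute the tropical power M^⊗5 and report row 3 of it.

M^⊗2:
  [54, 24, -∞, 37]
  [26, 54, 24, 6]
  [48, 15, 13, 37]
  [15, 26, 24, 15]
M^⊗3:
  [26, 54, 24, 24]
  [54, 26, 24, 37]
  [26, 48, 24, 15]
  [26, 24, 15, 26]
M^⊗4:
  [54, 26, 24, 37]
  [26, 54, 24, 26]
  [48, 26, 24, 37]
  [26, 26, 24, 24]
M^⊗5:
  [26, 54, 24, 26]
  [54, 26, 24, 37]
  [26, 48, 24, 26]
  [26, 26, 24, 26]
Answer: row 3 of M^⊗5 = [26, 48, 24, 26]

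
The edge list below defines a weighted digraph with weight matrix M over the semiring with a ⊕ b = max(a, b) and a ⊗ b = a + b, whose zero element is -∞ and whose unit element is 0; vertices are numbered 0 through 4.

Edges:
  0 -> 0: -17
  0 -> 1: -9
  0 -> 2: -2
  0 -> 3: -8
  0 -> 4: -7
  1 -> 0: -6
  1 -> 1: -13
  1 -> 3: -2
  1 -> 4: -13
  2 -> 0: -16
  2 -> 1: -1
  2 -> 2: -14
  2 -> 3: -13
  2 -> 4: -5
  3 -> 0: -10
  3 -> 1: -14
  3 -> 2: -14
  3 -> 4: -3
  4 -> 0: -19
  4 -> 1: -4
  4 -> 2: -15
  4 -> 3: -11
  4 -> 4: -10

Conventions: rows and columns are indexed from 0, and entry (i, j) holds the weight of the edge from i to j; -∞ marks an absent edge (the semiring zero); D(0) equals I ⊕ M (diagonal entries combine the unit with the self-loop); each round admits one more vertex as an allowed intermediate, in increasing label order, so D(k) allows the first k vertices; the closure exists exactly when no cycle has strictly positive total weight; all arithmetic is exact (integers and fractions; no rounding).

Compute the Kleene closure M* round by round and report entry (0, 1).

D(0):
  [0, -9, -2, -8, -7]
  [-6, 0, -∞, -2, -13]
  [-16, -1, 0, -13, -5]
  [-10, -14, -14, 0, -3]
  [-19, -4, -15, -11, 0]
D(1):
  [0, -9, -2, -8, -7]
  [-6, 0, -8, -2, -13]
  [-16, -1, 0, -13, -5]
  [-10, -14, -12, 0, -3]
  [-19, -4, -15, -11, 0]
D(2):
  [0, -9, -2, -8, -7]
  [-6, 0, -8, -2, -13]
  [-7, -1, 0, -3, -5]
  [-10, -14, -12, 0, -3]
  [-10, -4, -12, -6, 0]
D(3):
  [0, -3, -2, -5, -7]
  [-6, 0, -8, -2, -13]
  [-7, -1, 0, -3, -5]
  [-10, -13, -12, 0, -3]
  [-10, -4, -12, -6, 0]
D(4):
  [0, -3, -2, -5, -7]
  [-6, 0, -8, -2, -5]
  [-7, -1, 0, -3, -5]
  [-10, -13, -12, 0, -3]
  [-10, -4, -12, -6, 0]
D(5):
  [0, -3, -2, -5, -7]
  [-6, 0, -8, -2, -5]
  [-7, -1, 0, -3, -5]
  [-10, -7, -12, 0, -3]
  [-10, -4, -12, -6, 0]
Answer: M*[0][1] = -3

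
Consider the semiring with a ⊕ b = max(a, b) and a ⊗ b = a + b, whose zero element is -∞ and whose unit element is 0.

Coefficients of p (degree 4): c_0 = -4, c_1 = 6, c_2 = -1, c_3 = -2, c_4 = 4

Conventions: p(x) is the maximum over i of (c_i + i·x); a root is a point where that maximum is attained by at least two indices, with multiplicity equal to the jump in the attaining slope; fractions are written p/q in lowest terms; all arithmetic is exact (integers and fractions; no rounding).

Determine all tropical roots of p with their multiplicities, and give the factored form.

hull edge (i=0, c=-4) to (i=1, c=6): slope 10, span 1
hull edge (i=1, c=6) to (i=4, c=4): slope -2/3, span 3
Factored form: p(x) = 4 ⊗ (x ⊕ (-10)) ⊗ (x ⊕ 2/3) ⊗ (x ⊕ 2/3) ⊗ (x ⊕ 2/3)
Answer: roots = -10 (mult 1), 2/3 (mult 3)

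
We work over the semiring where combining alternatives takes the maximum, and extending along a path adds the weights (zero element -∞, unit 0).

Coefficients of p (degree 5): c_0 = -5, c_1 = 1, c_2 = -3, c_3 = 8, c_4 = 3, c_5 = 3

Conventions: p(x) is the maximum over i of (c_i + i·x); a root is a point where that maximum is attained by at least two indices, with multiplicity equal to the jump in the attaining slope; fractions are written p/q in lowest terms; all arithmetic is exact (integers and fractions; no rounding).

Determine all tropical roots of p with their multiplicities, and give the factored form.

hull edge (i=0, c=-5) to (i=1, c=1): slope 6, span 1
hull edge (i=1, c=1) to (i=3, c=8): slope 7/2, span 2
hull edge (i=3, c=8) to (i=5, c=3): slope -5/2, span 2
Factored form: p(x) = 3 ⊗ (x ⊕ (-6)) ⊗ (x ⊕ (-7/2)) ⊗ (x ⊕ (-7/2)) ⊗ (x ⊕ 5/2) ⊗ (x ⊕ 5/2)
Answer: roots = -6 (mult 1), -7/2 (mult 2), 5/2 (mult 2)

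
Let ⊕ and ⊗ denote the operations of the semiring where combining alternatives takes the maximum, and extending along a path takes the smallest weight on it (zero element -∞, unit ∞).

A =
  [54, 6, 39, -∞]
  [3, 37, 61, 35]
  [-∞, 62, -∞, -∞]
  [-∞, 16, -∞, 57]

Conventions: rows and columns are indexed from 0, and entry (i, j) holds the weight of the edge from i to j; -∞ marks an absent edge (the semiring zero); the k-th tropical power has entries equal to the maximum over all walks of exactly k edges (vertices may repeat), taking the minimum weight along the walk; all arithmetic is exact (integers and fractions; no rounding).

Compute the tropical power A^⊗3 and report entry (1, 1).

A^⊗2:
  [54, 39, 39, 6]
  [3, 61, 37, 35]
  [3, 37, 61, 35]
  [3, 16, 16, 57]
A^⊗3:
  [54, 39, 39, 35]
  [3, 37, 61, 35]
  [3, 61, 37, 35]
  [3, 16, 16, 57]
Key observation: the optimum is the walk 1->1->2->1, with weight 37 min 61 min 62 = 37.
Optimal value attained by: walk 1->1->2->1.
Answer: (A^⊗3)[1][1] = 37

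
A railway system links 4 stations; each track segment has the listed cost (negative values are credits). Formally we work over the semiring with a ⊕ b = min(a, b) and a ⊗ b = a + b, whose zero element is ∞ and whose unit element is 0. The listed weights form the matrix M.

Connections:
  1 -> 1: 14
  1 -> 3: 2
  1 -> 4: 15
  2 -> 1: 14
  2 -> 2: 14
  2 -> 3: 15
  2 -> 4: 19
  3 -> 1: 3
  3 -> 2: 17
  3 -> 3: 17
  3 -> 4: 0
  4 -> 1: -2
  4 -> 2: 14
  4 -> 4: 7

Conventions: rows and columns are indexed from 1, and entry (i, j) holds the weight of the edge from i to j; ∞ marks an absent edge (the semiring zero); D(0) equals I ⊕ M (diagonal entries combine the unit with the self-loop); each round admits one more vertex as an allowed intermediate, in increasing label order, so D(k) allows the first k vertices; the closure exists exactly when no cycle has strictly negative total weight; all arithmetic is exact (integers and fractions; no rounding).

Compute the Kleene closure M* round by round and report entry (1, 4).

D(0):
  [0, ∞, 2, 15]
  [14, 0, 15, 19]
  [3, 17, 0, 0]
  [-2, 14, ∞, 0]
D(1):
  [0, ∞, 2, 15]
  [14, 0, 15, 19]
  [3, 17, 0, 0]
  [-2, 14, 0, 0]
D(2):
  [0, ∞, 2, 15]
  [14, 0, 15, 19]
  [3, 17, 0, 0]
  [-2, 14, 0, 0]
D(3):
  [0, 19, 2, 2]
  [14, 0, 15, 15]
  [3, 17, 0, 0]
  [-2, 14, 0, 0]
D(4):
  [0, 16, 2, 2]
  [13, 0, 15, 15]
  [-2, 14, 0, 0]
  [-2, 14, 0, 0]
Answer: M*[1][4] = 2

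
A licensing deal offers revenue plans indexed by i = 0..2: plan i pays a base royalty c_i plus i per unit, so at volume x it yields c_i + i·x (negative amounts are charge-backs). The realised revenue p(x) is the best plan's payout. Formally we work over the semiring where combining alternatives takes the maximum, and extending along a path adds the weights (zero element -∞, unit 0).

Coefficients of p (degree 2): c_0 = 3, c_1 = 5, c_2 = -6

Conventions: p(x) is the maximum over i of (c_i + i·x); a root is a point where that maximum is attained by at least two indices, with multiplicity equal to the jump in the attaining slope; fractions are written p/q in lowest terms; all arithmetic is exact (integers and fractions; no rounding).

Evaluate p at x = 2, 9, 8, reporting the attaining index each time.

p(2) = max(3+0·2=3, 5+1·2=7, -6+2·2=-2) = 7 (attained by i=1)
p(9) = max(3+0·9=3, 5+1·9=14, -6+2·9=12) = 14 (attained by i=1)
p(8) = max(3+0·8=3, 5+1·8=13, -6+2·8=10) = 13 (attained by i=1)
Answer: p(2) = 7; p(9) = 14; p(8) = 13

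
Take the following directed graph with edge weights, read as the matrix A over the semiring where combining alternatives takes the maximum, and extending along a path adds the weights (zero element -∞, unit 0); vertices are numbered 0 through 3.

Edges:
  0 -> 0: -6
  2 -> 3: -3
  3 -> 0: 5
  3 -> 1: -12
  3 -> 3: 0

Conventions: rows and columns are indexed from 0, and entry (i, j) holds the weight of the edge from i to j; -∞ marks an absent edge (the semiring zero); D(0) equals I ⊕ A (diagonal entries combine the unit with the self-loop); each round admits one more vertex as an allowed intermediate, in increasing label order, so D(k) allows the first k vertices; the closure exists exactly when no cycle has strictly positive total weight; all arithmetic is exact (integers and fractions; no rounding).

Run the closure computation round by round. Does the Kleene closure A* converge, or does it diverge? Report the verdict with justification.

D(0):
  [0, -∞, -∞, -∞]
  [-∞, 0, -∞, -∞]
  [-∞, -∞, 0, -3]
  [5, -12, -∞, 0]
D(1):
  [0, -∞, -∞, -∞]
  [-∞, 0, -∞, -∞]
  [-∞, -∞, 0, -3]
  [5, -12, -∞, 0]
D(2):
  [0, -∞, -∞, -∞]
  [-∞, 0, -∞, -∞]
  [-∞, -∞, 0, -3]
  [5, -12, -∞, 0]
D(3):
  [0, -∞, -∞, -∞]
  [-∞, 0, -∞, -∞]
  [-∞, -∞, 0, -3]
  [5, -12, -∞, 0]
D(4):
  [0, -∞, -∞, -∞]
  [-∞, 0, -∞, -∞]
  [2, -15, 0, -3]
  [5, -12, -∞, 0]
Key observation: every diagonal entry stays at the unit through all rounds, so no improving cycle exists.
Answer: CONVERGES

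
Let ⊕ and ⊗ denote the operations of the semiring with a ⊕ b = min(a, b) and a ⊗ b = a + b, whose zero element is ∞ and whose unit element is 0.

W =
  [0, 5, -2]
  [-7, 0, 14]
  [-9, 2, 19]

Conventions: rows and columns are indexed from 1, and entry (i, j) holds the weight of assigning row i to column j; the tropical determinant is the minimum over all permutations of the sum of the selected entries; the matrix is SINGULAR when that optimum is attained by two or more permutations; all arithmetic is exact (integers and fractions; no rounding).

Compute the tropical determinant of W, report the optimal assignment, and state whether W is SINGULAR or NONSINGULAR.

σ = (1, 2, 3): 0 + 0 + 19 = 19
σ = (1, 3, 2): 0 + 14 + 2 = 16
σ = (2, 1, 3): 5 + (-7) + 19 = 17
σ = (2, 3, 1): 5 + 14 + (-9) = 10
σ = (3, 1, 2): (-2) + (-7) + 2 = -7
σ = (3, 2, 1): (-2) + 0 + (-9) = -11
Optimal value attained by: σ = (3, 2, 1).
Answer: det⊕(W) = -11; verdict: NONSINGULAR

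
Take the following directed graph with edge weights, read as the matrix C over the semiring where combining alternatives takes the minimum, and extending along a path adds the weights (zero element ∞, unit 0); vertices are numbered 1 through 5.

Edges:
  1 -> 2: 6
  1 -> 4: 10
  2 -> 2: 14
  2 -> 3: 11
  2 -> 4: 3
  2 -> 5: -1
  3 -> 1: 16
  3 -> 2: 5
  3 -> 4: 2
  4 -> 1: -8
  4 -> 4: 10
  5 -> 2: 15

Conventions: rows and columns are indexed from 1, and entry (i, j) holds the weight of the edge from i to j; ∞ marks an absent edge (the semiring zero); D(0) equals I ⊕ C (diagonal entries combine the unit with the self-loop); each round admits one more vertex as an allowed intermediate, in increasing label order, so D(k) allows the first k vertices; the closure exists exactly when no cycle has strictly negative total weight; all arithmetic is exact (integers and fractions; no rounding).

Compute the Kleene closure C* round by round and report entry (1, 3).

D(0):
  [0, 6, ∞, 10, ∞]
  [∞, 0, 11, 3, -1]
  [16, 5, 0, 2, ∞]
  [-8, ∞, ∞, 0, ∞]
  [∞, 15, ∞, ∞, 0]
D(1):
  [0, 6, ∞, 10, ∞]
  [∞, 0, 11, 3, -1]
  [16, 5, 0, 2, ∞]
  [-8, -2, ∞, 0, ∞]
  [∞, 15, ∞, ∞, 0]
D(2):
  [0, 6, 17, 9, 5]
  [∞, 0, 11, 3, -1]
  [16, 5, 0, 2, 4]
  [-8, -2, 9, 0, -3]
  [∞, 15, 26, 18, 0]
D(3):
  [0, 6, 17, 9, 5]
  [27, 0, 11, 3, -1]
  [16, 5, 0, 2, 4]
  [-8, -2, 9, 0, -3]
  [42, 15, 26, 18, 0]
D(4):
  [0, 6, 17, 9, 5]
  [-5, 0, 11, 3, -1]
  [-6, 0, 0, 2, -1]
  [-8, -2, 9, 0, -3]
  [10, 15, 26, 18, 0]
D(5):
  [0, 6, 17, 9, 5]
  [-5, 0, 11, 3, -1]
  [-6, 0, 0, 2, -1]
  [-8, -2, 9, 0, -3]
  [10, 15, 26, 18, 0]
Answer: C*[1][3] = 17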